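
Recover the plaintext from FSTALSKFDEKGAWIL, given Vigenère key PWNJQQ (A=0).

QWGRVCVJQVUQLAVC

Repeat the key across the ciphertext: PWNJQQPWNJQQPWNJ
F(5)−P(15): -10≡16 → Q
S(18)−W(22): -4≡22 → W
T(19)−N(13): 6 → G
A(0)−J(9): -9≡17 → R
L(11)−Q(16): -5≡21 → V
S(18)−Q(16): 2 → C
K(10)−P(15): -5≡21 → V
F(5)−W(22): -17≡9 → J
D(3)−N(13): -10≡16 → Q
E(4)−J(9): -5≡21 → V
K(10)−Q(16): -6≡20 → U
G(6)−Q(16): -10≡16 → Q
A(0)−P(15): -15≡11 → L
W(22)−W(22): 0 → A
I(8)−N(13): -5≡21 → V
L(11)−J(9): 2 → C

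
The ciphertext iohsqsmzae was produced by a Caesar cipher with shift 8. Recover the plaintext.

i(8): 8−8=0 → a
o(14): 14−8=6 → g
h(7): 7−8=-1≡25 → z
s(18): 18−8=10 → k
q(16): 16−8=8 → i
s(18): 18−8=10 → k
m(12): 12−8=4 → e
z(25): 25−8=17 → r
a(0): 0−8=-8≡18 → s
e(4): 4−8=-4≡22 → w

agzkikersw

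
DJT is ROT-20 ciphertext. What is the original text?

JPZ

D(3): 3−20=-17≡9 → J
J(9): 9−20=-11≡15 → P
T(19): 19−20=-1≡25 → Z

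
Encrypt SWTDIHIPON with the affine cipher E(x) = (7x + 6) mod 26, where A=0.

CEJBKDKHAT

S(18): 7·18+6=132≡2 → C
W(22): 7·22+6=160≡4 → E
T(19): 7·19+6=139≡9 → J
D(3): 7·3+6=27≡1 → B
I(8): 7·8+6=62≡10 → K
H(7): 7·7+6=55≡3 → D
I(8): 7·8+6=62≡10 → K
P(15): 7·15+6=111≡7 → H
O(14): 7·14+6=104≡0 → A
N(13): 7·13+6=97≡19 → T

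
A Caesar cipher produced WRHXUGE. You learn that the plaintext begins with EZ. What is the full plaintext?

From the crib: W(22)−E(4)=18, so the shift is 18.
Subtract 18 from each ciphertext letter:
W(22): 22−18=4 → E
R(17): 17−18=-1≡25 → Z
H(7): 7−18=-11≡15 → P
X(23): 23−18=5 → F
U(20): 20−18=2 → C
G(6): 6−18=-12≡14 → O
E(4): 4−18=-14≡12 → M

EZPFCOM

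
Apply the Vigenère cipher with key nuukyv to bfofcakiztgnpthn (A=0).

ozipavxctdeicnbx

Repeat the key across the message: nuukyvnuukyvnuuk
b(1)+n(13): 14 → o
f(5)+u(20): 25 → z
o(14)+u(20): 34≡8 → i
f(5)+k(10): 15 → p
c(2)+y(24): 26≡0 → a
a(0)+v(21): 21 → v
k(10)+n(13): 23 → x
i(8)+u(20): 28≡2 → c
z(25)+u(20): 45≡19 → t
t(19)+k(10): 29≡3 → d
g(6)+y(24): 30≡4 → e
n(13)+v(21): 34≡8 → i
p(15)+n(13): 28≡2 → c
t(19)+u(20): 39≡13 → n
h(7)+u(20): 27≡1 → b
n(13)+k(10): 23 → x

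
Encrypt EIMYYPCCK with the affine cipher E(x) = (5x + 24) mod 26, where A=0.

E(4): 5·4+24=44≡18 → S
I(8): 5·8+24=64≡12 → M
M(12): 5·12+24=84≡6 → G
Y(24): 5·24+24=144≡14 → O
Y(24): 5·24+24=144≡14 → O
P(15): 5·15+24=99≡21 → V
C(2): 5·2+24=34≡8 → I
C(2): 5·2+24=34≡8 → I
K(10): 5·10+24=74≡22 → W

SMGOOVIIW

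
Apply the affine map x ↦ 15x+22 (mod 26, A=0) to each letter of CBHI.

ALXM

C(2): 15·2+22=52≡0 → A
B(1): 15·1+22=37≡11 → L
H(7): 15·7+22=127≡23 → X
I(8): 15·8+22=142≡12 → M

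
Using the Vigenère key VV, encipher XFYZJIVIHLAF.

SATUEDQDCGVA

Repeat the key across the message: VVVVVVVVVVVV
X(23)+V(21): 44≡18 → S
F(5)+V(21): 26≡0 → A
Y(24)+V(21): 45≡19 → T
Z(25)+V(21): 46≡20 → U
J(9)+V(21): 30≡4 → E
I(8)+V(21): 29≡3 → D
V(21)+V(21): 42≡16 → Q
I(8)+V(21): 29≡3 → D
H(7)+V(21): 28≡2 → C
L(11)+V(21): 32≡6 → G
A(0)+V(21): 21 → V
F(5)+V(21): 26≡0 → A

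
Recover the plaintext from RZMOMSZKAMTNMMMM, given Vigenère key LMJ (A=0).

GNDDAJOYRBHEBADB

Repeat the key across the ciphertext: LMJLMJLMJLMJLMJL
R(17)−L(11): 6 → G
Z(25)−M(12): 13 → N
M(12)−J(9): 3 → D
O(14)−L(11): 3 → D
M(12)−M(12): 0 → A
S(18)−J(9): 9 → J
Z(25)−L(11): 14 → O
K(10)−M(12): -2≡24 → Y
A(0)−J(9): -9≡17 → R
M(12)−L(11): 1 → B
T(19)−M(12): 7 → H
N(13)−J(9): 4 → E
M(12)−L(11): 1 → B
M(12)−M(12): 0 → A
M(12)−J(9): 3 → D
M(12)−L(11): 1 → B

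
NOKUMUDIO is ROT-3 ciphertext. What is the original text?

KLHRJRAFL

N(13): 13−3=10 → K
O(14): 14−3=11 → L
K(10): 10−3=7 → H
U(20): 20−3=17 → R
M(12): 12−3=9 → J
U(20): 20−3=17 → R
D(3): 3−3=0 → A
I(8): 8−3=5 → F
O(14): 14−3=11 → L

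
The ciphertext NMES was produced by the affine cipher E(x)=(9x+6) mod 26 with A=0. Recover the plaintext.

VSUK

The inverse of 9 mod 26 is 3, since 9·3=27≡1. Apply D(y)=3·(y−6) mod 26:
N(13): 3·(13−6)=21 → V
M(12): 3·(12−6)=18 → S
E(4): 3·(4−6)=-6≡20 → U
S(18): 3·(18−6)=36≡10 → K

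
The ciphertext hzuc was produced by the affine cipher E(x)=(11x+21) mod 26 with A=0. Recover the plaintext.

uyhd

The inverse of 11 mod 26 is 19, since 11·19=209≡1. Apply D(y)=19·(y−21) mod 26:
h(7): 19·(7−21)=-266≡20 → u
z(25): 19·(25−21)=76≡24 → y
u(20): 19·(20−21)=-19≡7 → h
c(2): 19·(2−21)=-361≡3 → d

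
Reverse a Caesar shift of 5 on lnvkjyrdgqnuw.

giqfetmyblipr

l(11): 11−5=6 → g
n(13): 13−5=8 → i
v(21): 21−5=16 → q
k(10): 10−5=5 → f
j(9): 9−5=4 → e
y(24): 24−5=19 → t
r(17): 17−5=12 → m
d(3): 3−5=-2≡24 → y
g(6): 6−5=1 → b
q(16): 16−5=11 → l
n(13): 13−5=8 → i
u(20): 20−5=15 → p
w(22): 22−5=17 → r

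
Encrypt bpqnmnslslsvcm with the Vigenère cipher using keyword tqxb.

ufnofdpmlbpwvc

Repeat the key across the message: tqxbtqxbtqxbtq
b(1)+t(19): 20 → u
p(15)+q(16): 31≡5 → f
q(16)+x(23): 39≡13 → n
n(13)+b(1): 14 → o
m(12)+t(19): 31≡5 → f
n(13)+q(16): 29≡3 → d
s(18)+x(23): 41≡15 → p
l(11)+b(1): 12 → m
s(18)+t(19): 37≡11 → l
l(11)+q(16): 27≡1 → b
s(18)+x(23): 41≡15 → p
v(21)+b(1): 22 → w
c(2)+t(19): 21 → v
m(12)+q(16): 28≡2 → c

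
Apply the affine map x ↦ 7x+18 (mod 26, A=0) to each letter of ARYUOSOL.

A(0): 7·0+18=18 → S
R(17): 7·17+18=137≡7 → H
Y(24): 7·24+18=186≡4 → E
U(20): 7·20+18=158≡2 → C
O(14): 7·14+18=116≡12 → M
S(18): 7·18+18=144≡14 → O
O(14): 7·14+18=116≡12 → M
L(11): 7·11+18=95≡17 → R

SHECMOMR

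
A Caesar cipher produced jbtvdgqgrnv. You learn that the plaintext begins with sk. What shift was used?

From the crib: j(9)−s(18)=-9≡17, so the shift is 17.

17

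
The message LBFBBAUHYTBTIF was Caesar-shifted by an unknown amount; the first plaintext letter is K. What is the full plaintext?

KAEAAZTGXSASHE

From the crib: L(11)−K(10)=1, so the shift is 1.
Subtract 1 from each ciphertext letter:
L(11): 11−1=10 → K
B(1): 1−1=0 → A
F(5): 5−1=4 → E
B(1): 1−1=0 → A
B(1): 1−1=0 → A
A(0): 0−1=-1≡25 → Z
U(20): 20−1=19 → T
H(7): 7−1=6 → G
Y(24): 24−1=23 → X
T(19): 19−1=18 → S
B(1): 1−1=0 → A
T(19): 19−1=18 → S
I(8): 8−1=7 → H
F(5): 5−1=4 → E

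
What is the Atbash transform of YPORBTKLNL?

BKLIYGPOMO

Y(24) → B(1)
P(15) → K(10)
O(14) → L(11)
R(17) → I(8)
B(1) → Y(24)
T(19) → G(6)
K(10) → P(15)
L(11) → O(14)
N(13) → M(12)
L(11) → O(14)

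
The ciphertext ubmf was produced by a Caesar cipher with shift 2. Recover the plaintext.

szkd

u(20): 20−2=18 → s
b(1): 1−2=-1≡25 → z
m(12): 12−2=10 → k
f(5): 5−2=3 → d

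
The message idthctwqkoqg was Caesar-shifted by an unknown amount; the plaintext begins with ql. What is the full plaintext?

qlbpkbeyswyo

From the crib: i(8)−q(16)=-8≡18, so the shift is 18.
Subtract 18 from each ciphertext letter:
i(8): 8−18=-10≡16 → q
d(3): 3−18=-15≡11 → l
t(19): 19−18=1 → b
h(7): 7−18=-11≡15 → p
c(2): 2−18=-16≡10 → k
t(19): 19−18=1 → b
w(22): 22−18=4 → e
q(16): 16−18=-2≡24 → y
k(10): 10−18=-8≡18 → s
o(14): 14−18=-4≡22 → w
q(16): 16−18=-2≡24 → y
g(6): 6−18=-12≡14 → o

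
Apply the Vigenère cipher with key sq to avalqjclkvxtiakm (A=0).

Repeat the key across the message: sqsqsqsqsqsqsqsq
a(0)+s(18): 18 → s
v(21)+q(16): 37≡11 → l
a(0)+s(18): 18 → s
l(11)+q(16): 27≡1 → b
q(16)+s(18): 34≡8 → i
j(9)+q(16): 25 → z
c(2)+s(18): 20 → u
l(11)+q(16): 27≡1 → b
k(10)+s(18): 28≡2 → c
v(21)+q(16): 37≡11 → l
x(23)+s(18): 41≡15 → p
t(19)+q(16): 35≡9 → j
i(8)+s(18): 26≡0 → a
a(0)+q(16): 16 → q
k(10)+s(18): 28≡2 → c
m(12)+q(16): 28≡2 → c

slsbizubclpjaqcc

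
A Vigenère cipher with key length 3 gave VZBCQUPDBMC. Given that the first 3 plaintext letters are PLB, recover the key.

Subtract each crib letter from the matching ciphertext letter (mod 26):
V(21)−P(15)=6 → G
Z(25)−L(11)=14 → O
B(1)−B(1)=0 → A

GOA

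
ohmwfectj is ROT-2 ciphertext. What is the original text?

o(14): 14−2=12 → m
h(7): 7−2=5 → f
m(12): 12−2=10 → k
w(22): 22−2=20 → u
f(5): 5−2=3 → d
e(4): 4−2=2 → c
c(2): 2−2=0 → a
t(19): 19−2=17 → r
j(9): 9−2=7 → h

mfkudcarh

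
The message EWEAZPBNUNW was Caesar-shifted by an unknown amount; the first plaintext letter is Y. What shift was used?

From the crib: E(4)−Y(24)=-20≡6, so the shift is 6.

6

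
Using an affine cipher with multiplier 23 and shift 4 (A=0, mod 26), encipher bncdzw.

b(1): 23·1+4=27≡1 → b
n(13): 23·13+4=303≡17 → r
c(2): 23·2+4=50≡24 → y
d(3): 23·3+4=73≡21 → v
z(25): 23·25+4=579≡7 → h
w(22): 23·22+4=510≡16 → q

bryvhq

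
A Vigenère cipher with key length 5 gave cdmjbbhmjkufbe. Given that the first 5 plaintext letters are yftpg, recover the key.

eytuv

Subtract each crib letter from the matching ciphertext letter (mod 26):
c(2)−y(24)=-22≡4 → e
d(3)−f(5)=-2≡24 → y
m(12)−t(19)=-7≡19 → t
j(9)−p(15)=-6≡20 → u
b(1)−g(6)=-5≡21 → v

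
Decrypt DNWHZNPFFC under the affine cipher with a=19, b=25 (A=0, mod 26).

SYTKAYUOOH

The inverse of 19 mod 26 is 11, since 19·11=209≡1. Apply D(y)=11·(y−25) mod 26:
D(3): 11·(3−25)=-242≡18 → S
N(13): 11·(13−25)=-132≡24 → Y
W(22): 11·(22−25)=-33≡19 → T
H(7): 11·(7−25)=-198≡10 → K
Z(25): 11·(25−25)=0 → A
N(13): 11·(13−25)=-132≡24 → Y
P(15): 11·(15−25)=-110≡20 → U
F(5): 11·(5−25)=-220≡14 → O
F(5): 11·(5−25)=-220≡14 → O
C(2): 11·(2−25)=-253≡7 → H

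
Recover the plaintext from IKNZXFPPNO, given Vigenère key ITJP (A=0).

AREKPMGAFV

Repeat the key across the ciphertext: ITJPITJPIT
I(8)−I(8): 0 → A
K(10)−T(19): -9≡17 → R
N(13)−J(9): 4 → E
Z(25)−P(15): 10 → K
X(23)−I(8): 15 → P
F(5)−T(19): -14≡12 → M
P(15)−J(9): 6 → G
P(15)−P(15): 0 → A
N(13)−I(8): 5 → F
O(14)−T(19): -5≡21 → V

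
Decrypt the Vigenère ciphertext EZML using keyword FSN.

Repeat the key across the ciphertext: FSNF
E(4)−F(5): -1≡25 → Z
Z(25)−S(18): 7 → H
M(12)−N(13): -1≡25 → Z
L(11)−F(5): 6 → G

ZHZG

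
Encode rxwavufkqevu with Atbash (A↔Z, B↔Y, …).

r(17) → i(8)
x(23) → c(2)
w(22) → d(3)
a(0) → z(25)
v(21) → e(4)
u(20) → f(5)
f(5) → u(20)
k(10) → p(15)
q(16) → j(9)
e(4) → v(21)
v(21) → e(4)
u(20) → f(5)

icdzefupjvef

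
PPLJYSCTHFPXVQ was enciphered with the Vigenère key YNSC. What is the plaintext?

Repeat the key across the ciphertext: YNSCYNSCYNSCYN
P(15)−Y(24): -9≡17 → R
P(15)−N(13): 2 → C
L(11)−S(18): -7≡19 → T
J(9)−C(2): 7 → H
Y(24)−Y(24): 0 → A
S(18)−N(13): 5 → F
C(2)−S(18): -16≡10 → K
T(19)−C(2): 17 → R
H(7)−Y(24): -17≡9 → J
F(5)−N(13): -8≡18 → S
P(15)−S(18): -3≡23 → X
X(23)−C(2): 21 → V
V(21)−Y(24): -3≡23 → X
Q(16)−N(13): 3 → D

RCTHAFKRJSXVXD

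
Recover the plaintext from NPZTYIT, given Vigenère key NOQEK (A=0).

ABJPOVF

Repeat the key across the ciphertext: NOQEKNO
N(13)−N(13): 0 → A
P(15)−O(14): 1 → B
Z(25)−Q(16): 9 → J
T(19)−E(4): 15 → P
Y(24)−K(10): 14 → O
I(8)−N(13): -5≡21 → V
T(19)−O(14): 5 → F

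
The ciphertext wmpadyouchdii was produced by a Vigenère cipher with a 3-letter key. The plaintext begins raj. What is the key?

Subtract each crib letter from the matching ciphertext letter (mod 26):
w(22)−r(17)=5 → f
m(12)−a(0)=12 → m
p(15)−j(9)=6 → g

fmg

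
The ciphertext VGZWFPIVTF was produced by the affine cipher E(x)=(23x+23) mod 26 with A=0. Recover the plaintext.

SXIJGUFSKG

The inverse of 23 mod 26 is 17, since 23·17=391≡1. Apply D(y)=17·(y−23) mod 26:
V(21): 17·(21−23)=-34≡18 → S
G(6): 17·(6−23)=-289≡23 → X
Z(25): 17·(25−23)=34≡8 → I
W(22): 17·(22−23)=-17≡9 → J
F(5): 17·(5−23)=-306≡6 → G
P(15): 17·(15−23)=-136≡20 → U
I(8): 17·(8−23)=-255≡5 → F
V(21): 17·(21−23)=-34≡18 → S
T(19): 17·(19−23)=-68≡10 → K
F(5): 17·(5−23)=-306≡6 → G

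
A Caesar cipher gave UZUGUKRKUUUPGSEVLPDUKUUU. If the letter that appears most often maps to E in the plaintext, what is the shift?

16

The most frequent ciphertext letter is U (appears 10 times).
U is position 20; E is position 4.
Shift = 16.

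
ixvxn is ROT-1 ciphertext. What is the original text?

i(8): 8−1=7 → h
x(23): 23−1=22 → w
v(21): 21−1=20 → u
x(23): 23−1=22 → w
n(13): 13−1=12 → m

hwuwm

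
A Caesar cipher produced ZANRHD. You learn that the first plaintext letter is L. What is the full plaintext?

From the crib: Z(25)−L(11)=14, so the shift is 14.
Subtract 14 from each ciphertext letter:
Z(25): 25−14=11 → L
A(0): 0−14=-14≡12 → M
N(13): 13−14=-1≡25 → Z
R(17): 17−14=3 → D
H(7): 7−14=-7≡19 → T
D(3): 3−14=-11≡15 → P

LMZDTP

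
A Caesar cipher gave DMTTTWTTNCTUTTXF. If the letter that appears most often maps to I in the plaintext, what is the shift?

The most frequent ciphertext letter is T (appears 8 times).
T is position 19; I is position 8.
Shift = 11.

11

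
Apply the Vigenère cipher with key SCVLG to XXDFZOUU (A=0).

PZYQFGWP

Repeat the key across the message: SCVLGSCV
X(23)+S(18): 41≡15 → P
X(23)+C(2): 25 → Z
D(3)+V(21): 24 → Y
F(5)+L(11): 16 → Q
Z(25)+G(6): 31≡5 → F
O(14)+S(18): 32≡6 → G
U(20)+C(2): 22 → W
U(20)+V(21): 41≡15 → P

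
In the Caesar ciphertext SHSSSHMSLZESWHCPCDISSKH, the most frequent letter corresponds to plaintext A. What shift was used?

The most frequent ciphertext letter is S (appears 8 times).
S is position 18; A is position 0.
Shift = 18.

18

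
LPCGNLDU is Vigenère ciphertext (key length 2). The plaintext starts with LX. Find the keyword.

Subtract each crib letter from the matching ciphertext letter (mod 26):
L(11)−L(11)=0 → A
P(15)−X(23)=-8≡18 → S

AS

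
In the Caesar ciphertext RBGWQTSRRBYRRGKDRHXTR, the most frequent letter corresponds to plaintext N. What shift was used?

The most frequent ciphertext letter is R (appears 7 times).
R is position 17; N is position 13.
Shift = 4.

4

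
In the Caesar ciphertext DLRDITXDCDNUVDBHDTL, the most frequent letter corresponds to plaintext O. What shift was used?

The most frequent ciphertext letter is D (appears 6 times).
D is position 3; O is position 14.
Shift = -11≡15.

15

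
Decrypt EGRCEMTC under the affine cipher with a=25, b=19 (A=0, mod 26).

PNCRPHAR

The inverse of 25 mod 26 is 25, since 25·25=625≡1. Apply D(y)=25·(y−19) mod 26:
E(4): 25·(4−19)=-375≡15 → P
G(6): 25·(6−19)=-325≡13 → N
R(17): 25·(17−19)=-50≡2 → C
C(2): 25·(2−19)=-425≡17 → R
E(4): 25·(4−19)=-375≡15 → P
M(12): 25·(12−19)=-175≡7 → H
T(19): 25·(19−19)=0 → A
C(2): 25·(2−19)=-425≡17 → R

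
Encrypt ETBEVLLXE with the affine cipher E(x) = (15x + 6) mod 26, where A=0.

OFVOJPPNO

E(4): 15·4+6=66≡14 → O
T(19): 15·19+6=291≡5 → F
B(1): 15·1+6=21 → V
E(4): 15·4+6=66≡14 → O
V(21): 15·21+6=321≡9 → J
L(11): 15·11+6=171≡15 → P
L(11): 15·11+6=171≡15 → P
X(23): 15·23+6=351≡13 → N
E(4): 15·4+6=66≡14 → O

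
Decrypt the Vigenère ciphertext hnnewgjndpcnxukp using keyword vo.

Repeat the key across the ciphertext: vovovovovovovovo
h(7)−v(21): -14≡12 → m
n(13)−o(14): -1≡25 → z
n(13)−v(21): -8≡18 → s
e(4)−o(14): -10≡16 → q
w(22)−v(21): 1 → b
g(6)−o(14): -8≡18 → s
j(9)−v(21): -12≡14 → o
n(13)−o(14): -1≡25 → z
d(3)−v(21): -18≡8 → i
p(15)−o(14): 1 → b
c(2)−v(21): -19≡7 → h
n(13)−o(14): -1≡25 → z
x(23)−v(21): 2 → c
u(20)−o(14): 6 → g
k(10)−v(21): -11≡15 → p
p(15)−o(14): 1 → b

mzsqbsozibhzcgpb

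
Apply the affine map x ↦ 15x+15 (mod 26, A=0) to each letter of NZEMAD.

CAXNPI

N(13): 15·13+15=210≡2 → C
Z(25): 15·25+15=390≡0 → A
E(4): 15·4+15=75≡23 → X
M(12): 15·12+15=195≡13 → N
A(0): 15·0+15=15 → P
D(3): 15·3+15=60≡8 → I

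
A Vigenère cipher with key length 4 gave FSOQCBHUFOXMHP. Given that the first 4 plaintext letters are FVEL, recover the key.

AXKF

Subtract each crib letter from the matching ciphertext letter (mod 26):
F(5)−F(5)=0 → A
S(18)−V(21)=-3≡23 → X
O(14)−E(4)=10 → K
Q(16)−L(11)=5 → F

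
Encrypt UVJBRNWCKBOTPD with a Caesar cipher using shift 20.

OPDVLHQWEVINJX

U(20): 20+20=40≡14 → O
V(21): 21+20=41≡15 → P
J(9): 9+20=29≡3 → D
B(1): 1+20=21 → V
R(17): 17+20=37≡11 → L
N(13): 13+20=33≡7 → H
W(22): 22+20=42≡16 → Q
C(2): 2+20=22 → W
K(10): 10+20=30≡4 → E
B(1): 1+20=21 → V
O(14): 14+20=34≡8 → I
T(19): 19+20=39≡13 → N
P(15): 15+20=35≡9 → J
D(3): 3+20=23 → X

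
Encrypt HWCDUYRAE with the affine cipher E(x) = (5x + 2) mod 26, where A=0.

H(7): 5·7+2=37≡11 → L
W(22): 5·22+2=112≡8 → I
C(2): 5·2+2=12 → M
D(3): 5·3+2=17 → R
U(20): 5·20+2=102≡24 → Y
Y(24): 5·24+2=122≡18 → S
R(17): 5·17+2=87≡9 → J
A(0): 5·0+2=2 → C
E(4): 5·4+2=22 → W

LIMRYSJCW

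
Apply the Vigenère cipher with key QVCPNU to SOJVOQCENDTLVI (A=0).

Repeat the key across the message: QVCPNUQVCPNUQV
S(18)+Q(16): 34≡8 → I
O(14)+V(21): 35≡9 → J
J(9)+C(2): 11 → L
V(21)+P(15): 36≡10 → K
O(14)+N(13): 27≡1 → B
Q(16)+U(20): 36≡10 → K
C(2)+Q(16): 18 → S
E(4)+V(21): 25 → Z
N(13)+C(2): 15 → P
D(3)+P(15): 18 → S
T(19)+N(13): 32≡6 → G
L(11)+U(20): 31≡5 → F
V(21)+Q(16): 37≡11 → L
I(8)+V(21): 29≡3 → D

IJLKBKSZPSGFLD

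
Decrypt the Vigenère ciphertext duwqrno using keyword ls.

Repeat the key across the ciphertext: lslslsl
d(3)−l(11): -8≡18 → s
u(20)−s(18): 2 → c
w(22)−l(11): 11 → l
q(16)−s(18): -2≡24 → y
r(17)−l(11): 6 → g
n(13)−s(18): -5≡21 → v
o(14)−l(11): 3 → d

sclygvd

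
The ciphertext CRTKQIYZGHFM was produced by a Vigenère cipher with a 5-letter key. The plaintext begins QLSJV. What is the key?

Subtract each crib letter from the matching ciphertext letter (mod 26):
C(2)−Q(16)=-14≡12 → M
R(17)−L(11)=6 → G
T(19)−S(18)=1 → B
K(10)−J(9)=1 → B
Q(16)−V(21)=-5≡21 → V

MGBBV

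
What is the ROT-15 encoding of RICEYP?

R(17): 17+15=32≡6 → G
I(8): 8+15=23 → X
C(2): 2+15=17 → R
E(4): 4+15=19 → T
Y(24): 24+15=39≡13 → N
P(15): 15+15=30≡4 → E

GXRTNE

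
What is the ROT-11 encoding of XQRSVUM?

X(23): 23+11=34≡8 → I
Q(16): 16+11=27≡1 → B
R(17): 17+11=28≡2 → C
S(18): 18+11=29≡3 → D
V(21): 21+11=32≡6 → G
U(20): 20+11=31≡5 → F
M(12): 12+11=23 → X

IBCDGFX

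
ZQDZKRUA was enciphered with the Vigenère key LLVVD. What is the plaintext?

Repeat the key across the ciphertext: LLVVDLLV
Z(25)−L(11): 14 → O
Q(16)−L(11): 5 → F
D(3)−V(21): -18≡8 → I
Z(25)−V(21): 4 → E
K(10)−D(3): 7 → H
R(17)−L(11): 6 → G
U(20)−L(11): 9 → J
A(0)−V(21): -21≡5 → F

OFIEHGJF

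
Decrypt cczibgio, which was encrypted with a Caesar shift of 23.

c(2): 2−23=-21≡5 → f
c(2): 2−23=-21≡5 → f
z(25): 25−23=2 → c
i(8): 8−23=-15≡11 → l
b(1): 1−23=-22≡4 → e
g(6): 6−23=-17≡9 → j
i(8): 8−23=-15≡11 → l
o(14): 14−23=-9≡17 → r

ffclejlr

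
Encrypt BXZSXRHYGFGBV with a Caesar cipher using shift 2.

B(1): 1+2=3 → D
X(23): 23+2=25 → Z
Z(25): 25+2=27≡1 → B
S(18): 18+2=20 → U
X(23): 23+2=25 → Z
R(17): 17+2=19 → T
H(7): 7+2=9 → J
Y(24): 24+2=26≡0 → A
G(6): 6+2=8 → I
F(5): 5+2=7 → H
G(6): 6+2=8 → I
B(1): 1+2=3 → D
V(21): 21+2=23 → X

DZBUZTJAIHIDX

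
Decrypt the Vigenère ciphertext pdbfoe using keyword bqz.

onceyf

Repeat the key across the ciphertext: bqzbqz
p(15)−b(1): 14 → o
d(3)−q(16): -13≡13 → n
b(1)−z(25): -24≡2 → c
f(5)−b(1): 4 → e
o(14)−q(16): -2≡24 → y
e(4)−z(25): -21≡5 → f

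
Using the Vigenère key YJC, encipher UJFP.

SSHN

Repeat the key across the message: YJCY
U(20)+Y(24): 44≡18 → S
J(9)+J(9): 18 → S
F(5)+C(2): 7 → H
P(15)+Y(24): 39≡13 → N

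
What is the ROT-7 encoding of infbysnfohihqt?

i(8): 8+7=15 → p
n(13): 13+7=20 → u
f(5): 5+7=12 → m
b(1): 1+7=8 → i
y(24): 24+7=31≡5 → f
s(18): 18+7=25 → z
n(13): 13+7=20 → u
f(5): 5+7=12 → m
o(14): 14+7=21 → v
h(7): 7+7=14 → o
i(8): 8+7=15 → p
h(7): 7+7=14 → o
q(16): 16+7=23 → x
t(19): 19+7=26≡0 → a

pumifzumvopoxa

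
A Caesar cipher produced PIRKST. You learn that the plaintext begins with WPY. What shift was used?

19

From the crib: P(15)−W(22)=-7≡19, so the shift is 19.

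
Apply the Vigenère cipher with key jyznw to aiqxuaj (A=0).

Repeat the key across the message: jyznwjy
a(0)+j(9): 9 → j
i(8)+y(24): 32≡6 → g
q(16)+z(25): 41≡15 → p
x(23)+n(13): 36≡10 → k
u(20)+w(22): 42≡16 → q
a(0)+j(9): 9 → j
j(9)+y(24): 33≡7 → h

jgpkqjh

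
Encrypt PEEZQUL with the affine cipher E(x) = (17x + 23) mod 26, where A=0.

SNNGJZC

P(15): 17·15+23=278≡18 → S
E(4): 17·4+23=91≡13 → N
E(4): 17·4+23=91≡13 → N
Z(25): 17·25+23=448≡6 → G
Q(16): 17·16+23=295≡9 → J
U(20): 17·20+23=363≡25 → Z
L(11): 17·11+23=210≡2 → C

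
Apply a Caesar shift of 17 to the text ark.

rib

a(0): 0+17=17 → r
r(17): 17+17=34≡8 → i
k(10): 10+17=27≡1 → b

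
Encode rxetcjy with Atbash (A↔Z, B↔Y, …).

icvgxqb

r(17) → i(8)
x(23) → c(2)
e(4) → v(21)
t(19) → g(6)
c(2) → x(23)
j(9) → q(16)
y(24) → b(1)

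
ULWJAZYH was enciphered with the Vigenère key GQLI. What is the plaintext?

Repeat the key across the ciphertext: GQLIGQLI
U(20)−G(6): 14 → O
L(11)−Q(16): -5≡21 → V
W(22)−L(11): 11 → L
J(9)−I(8): 1 → B
A(0)−G(6): -6≡20 → U
Z(25)−Q(16): 9 → J
Y(24)−L(11): 13 → N
H(7)−I(8): -1≡25 → Z

OVLBUJNZ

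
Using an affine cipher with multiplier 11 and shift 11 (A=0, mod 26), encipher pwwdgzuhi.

p(15): 11·15+11=176≡20 → u
w(22): 11·22+11=253≡19 → t
w(22): 11·22+11=253≡19 → t
d(3): 11·3+11=44≡18 → s
g(6): 11·6+11=77≡25 → z
z(25): 11·25+11=286≡0 → a
u(20): 11·20+11=231≡23 → x
h(7): 11·7+11=88≡10 → k
i(8): 11·8+11=99≡21 → v

uttszaxkv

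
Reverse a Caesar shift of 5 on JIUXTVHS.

J(9): 9−5=4 → E
I(8): 8−5=3 → D
U(20): 20−5=15 → P
X(23): 23−5=18 → S
T(19): 19−5=14 → O
V(21): 21−5=16 → Q
H(7): 7−5=2 → C
S(18): 18−5=13 → N

EDPSOQCN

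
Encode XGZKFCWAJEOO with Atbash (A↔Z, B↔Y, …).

CTAPUXDZQVLL

X(23) → C(2)
G(6) → T(19)
Z(25) → A(0)
K(10) → P(15)
F(5) → U(20)
C(2) → X(23)
W(22) → D(3)
A(0) → Z(25)
J(9) → Q(16)
E(4) → V(21)
O(14) → L(11)
O(14) → L(11)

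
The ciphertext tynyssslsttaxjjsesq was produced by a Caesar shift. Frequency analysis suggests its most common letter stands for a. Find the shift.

18

The most frequent ciphertext letter is s (appears 6 times).
s is position 18; a is position 0.
Shift = 18.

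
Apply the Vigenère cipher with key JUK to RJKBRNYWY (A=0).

Repeat the key across the message: JUKJUKJUK
R(17)+J(9): 26≡0 → A
J(9)+U(20): 29≡3 → D
K(10)+K(10): 20 → U
B(1)+J(9): 10 → K
R(17)+U(20): 37≡11 → L
N(13)+K(10): 23 → X
Y(24)+J(9): 33≡7 → H
W(22)+U(20): 42≡16 → Q
Y(24)+K(10): 34≡8 → I

ADUKLXHQI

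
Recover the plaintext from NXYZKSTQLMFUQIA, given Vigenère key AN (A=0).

NKYMKFTDLZFHQVA

Repeat the key across the ciphertext: ANANANANANANANA
N(13)−A(0): 13 → N
X(23)−N(13): 10 → K
Y(24)−A(0): 24 → Y
Z(25)−N(13): 12 → M
K(10)−A(0): 10 → K
S(18)−N(13): 5 → F
T(19)−A(0): 19 → T
Q(16)−N(13): 3 → D
L(11)−A(0): 11 → L
M(12)−N(13): -1≡25 → Z
F(5)−A(0): 5 → F
U(20)−N(13): 7 → H
Q(16)−A(0): 16 → Q
I(8)−N(13): -5≡21 → V
A(0)−A(0): 0 → A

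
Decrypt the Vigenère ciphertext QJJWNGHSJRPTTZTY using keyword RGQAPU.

Repeat the key across the ciphertext: RGQAPURGQAPURGQA
Q(16)−R(17): -1≡25 → Z
J(9)−G(6): 3 → D
J(9)−Q(16): -7≡19 → T
W(22)−A(0): 22 → W
N(13)−P(15): -2≡24 → Y
G(6)−U(20): -14≡12 → M
H(7)−R(17): -10≡16 → Q
S(18)−G(6): 12 → M
J(9)−Q(16): -7≡19 → T
R(17)−A(0): 17 → R
P(15)−P(15): 0 → A
T(19)−U(20): -1≡25 → Z
T(19)−R(17): 2 → C
Z(25)−G(6): 19 → T
T(19)−Q(16): 3 → D
Y(24)−A(0): 24 → Y

ZDTWYMQMTRAZCTDY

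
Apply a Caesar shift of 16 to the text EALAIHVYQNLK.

UQBQYXLOGDBA

E(4): 4+16=20 → U
A(0): 0+16=16 → Q
L(11): 11+16=27≡1 → B
A(0): 0+16=16 → Q
I(8): 8+16=24 → Y
H(7): 7+16=23 → X
V(21): 21+16=37≡11 → L
Y(24): 24+16=40≡14 → O
Q(16): 16+16=32≡6 → G
N(13): 13+16=29≡3 → D
L(11): 11+16=27≡1 → B
K(10): 10+16=26≡0 → A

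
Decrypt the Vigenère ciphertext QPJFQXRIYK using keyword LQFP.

FZEQFHMTNU

Repeat the key across the ciphertext: LQFPLQFPLQ
Q(16)−L(11): 5 → F
P(15)−Q(16): -1≡25 → Z
J(9)−F(5): 4 → E
F(5)−P(15): -10≡16 → Q
Q(16)−L(11): 5 → F
X(23)−Q(16): 7 → H
R(17)−F(5): 12 → M
I(8)−P(15): -7≡19 → T
Y(24)−L(11): 13 → N
K(10)−Q(16): -6≡20 → U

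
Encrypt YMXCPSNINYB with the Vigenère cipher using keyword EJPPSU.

Repeat the key across the message: EJPPSUEJPPS
Y(24)+E(4): 28≡2 → C
M(12)+J(9): 21 → V
X(23)+P(15): 38≡12 → M
C(2)+P(15): 17 → R
P(15)+S(18): 33≡7 → H
S(18)+U(20): 38≡12 → M
N(13)+E(4): 17 → R
I(8)+J(9): 17 → R
N(13)+P(15): 28≡2 → C
Y(24)+P(15): 39≡13 → N
B(1)+S(18): 19 → T

CVMRHMRRCNT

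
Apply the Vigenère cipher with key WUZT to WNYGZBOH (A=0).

SHXZVVNA

Repeat the key across the message: WUZTWUZT
W(22)+W(22): 44≡18 → S
N(13)+U(20): 33≡7 → H
Y(24)+Z(25): 49≡23 → X
G(6)+T(19): 25 → Z
Z(25)+W(22): 47≡21 → V
B(1)+U(20): 21 → V
O(14)+Z(25): 39≡13 → N
H(7)+T(19): 26≡0 → A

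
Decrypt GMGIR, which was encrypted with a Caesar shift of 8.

G(6): 6−8=-2≡24 → Y
M(12): 12−8=4 → E
G(6): 6−8=-2≡24 → Y
I(8): 8−8=0 → A
R(17): 17−8=9 → J

YEYAJ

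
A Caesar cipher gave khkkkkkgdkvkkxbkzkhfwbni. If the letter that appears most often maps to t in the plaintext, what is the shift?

17

The most frequent ciphertext letter is k (appears 11 times).
k is position 10; t is position 19.
Shift = -9≡17.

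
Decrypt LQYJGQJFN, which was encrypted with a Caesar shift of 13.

YDLWTDWSA

L(11): 11−13=-2≡24 → Y
Q(16): 16−13=3 → D
Y(24): 24−13=11 → L
J(9): 9−13=-4≡22 → W
G(6): 6−13=-7≡19 → T
Q(16): 16−13=3 → D
J(9): 9−13=-4≡22 → W
F(5): 5−13=-8≡18 → S
N(13): 13−13=0 → A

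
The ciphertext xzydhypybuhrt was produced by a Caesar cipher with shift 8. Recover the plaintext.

x(23): 23−8=15 → p
z(25): 25−8=17 → r
y(24): 24−8=16 → q
d(3): 3−8=-5≡21 → v
h(7): 7−8=-1≡25 → z
y(24): 24−8=16 → q
p(15): 15−8=7 → h
y(24): 24−8=16 → q
b(1): 1−8=-7≡19 → t
u(20): 20−8=12 → m
h(7): 7−8=-1≡25 → z
r(17): 17−8=9 → j
t(19): 19−8=11 → l

prqvzqhqtmzjl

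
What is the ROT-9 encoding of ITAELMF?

RCJNUVO

I(8): 8+9=17 → R
T(19): 19+9=28≡2 → C
A(0): 0+9=9 → J
E(4): 4+9=13 → N
L(11): 11+9=20 → U
M(12): 12+9=21 → V
F(5): 5+9=14 → O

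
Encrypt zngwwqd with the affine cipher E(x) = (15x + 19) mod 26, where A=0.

z(25): 15·25+19=394≡4 → e
n(13): 15·13+19=214≡6 → g
g(6): 15·6+19=109≡5 → f
w(22): 15·22+19=349≡11 → l
w(22): 15·22+19=349≡11 → l
q(16): 15·16+19=259≡25 → z
d(3): 15·3+19=64≡12 → m

egfllzm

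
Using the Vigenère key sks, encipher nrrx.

Repeat the key across the message: skss
n(13)+s(18): 31≡5 → f
r(17)+k(10): 27≡1 → b
r(17)+s(18): 35≡9 → j
x(23)+s(18): 41≡15 → p

fbjp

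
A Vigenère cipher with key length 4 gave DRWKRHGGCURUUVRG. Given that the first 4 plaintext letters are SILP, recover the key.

LJLV

Subtract each crib letter from the matching ciphertext letter (mod 26):
D(3)−S(18)=-15≡11 → L
R(17)−I(8)=9 → J
W(22)−L(11)=11 → L
K(10)−P(15)=-5≡21 → V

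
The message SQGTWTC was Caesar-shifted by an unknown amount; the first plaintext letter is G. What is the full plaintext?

GEUHKHQ

From the crib: S(18)−G(6)=12, so the shift is 12.
Subtract 12 from each ciphertext letter:
S(18): 18−12=6 → G
Q(16): 16−12=4 → E
G(6): 6−12=-6≡20 → U
T(19): 19−12=7 → H
W(22): 22−12=10 → K
T(19): 19−12=7 → H
C(2): 2−12=-10≡16 → Q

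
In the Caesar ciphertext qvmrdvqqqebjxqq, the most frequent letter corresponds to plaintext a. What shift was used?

The most frequent ciphertext letter is q (appears 6 times).
q is position 16; a is position 0.
Shift = 16.

16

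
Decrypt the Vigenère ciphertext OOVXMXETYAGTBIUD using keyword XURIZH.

Repeat the key across the ciphertext: XURIZHXURIZHXURI
O(14)−X(23): -9≡17 → R
O(14)−U(20): -6≡20 → U
V(21)−R(17): 4 → E
X(23)−I(8): 15 → P
M(12)−Z(25): -13≡13 → N
X(23)−H(7): 16 → Q
E(4)−X(23): -19≡7 → H
T(19)−U(20): -1≡25 → Z
Y(24)−R(17): 7 → H
A(0)−I(8): -8≡18 → S
G(6)−Z(25): -19≡7 → H
T(19)−H(7): 12 → M
B(1)−X(23): -22≡4 → E
I(8)−U(20): -12≡14 → O
U(20)−R(17): 3 → D
D(3)−I(8): -5≡21 → V

RUEPNQHZHSHMEODV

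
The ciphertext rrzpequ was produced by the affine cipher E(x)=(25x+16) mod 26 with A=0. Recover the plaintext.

zzrbmaw

The inverse of 25 mod 26 is 25, since 25·25=625≡1. Apply D(y)=25·(y−16) mod 26:
r(17): 25·(17−16)=25 → z
r(17): 25·(17−16)=25 → z
z(25): 25·(25−16)=225≡17 → r
p(15): 25·(15−16)=-25≡1 → b
e(4): 25·(4−16)=-300≡12 → m
q(16): 25·(16−16)=0 → a
u(20): 25·(20−16)=100≡22 → w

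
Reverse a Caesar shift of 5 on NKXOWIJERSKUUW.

IFSJRDEZMNFPPR

N(13): 13−5=8 → I
K(10): 10−5=5 → F
X(23): 23−5=18 → S
O(14): 14−5=9 → J
W(22): 22−5=17 → R
I(8): 8−5=3 → D
J(9): 9−5=4 → E
E(4): 4−5=-1≡25 → Z
R(17): 17−5=12 → M
S(18): 18−5=13 → N
K(10): 10−5=5 → F
U(20): 20−5=15 → P
U(20): 20−5=15 → P
W(22): 22−5=17 → R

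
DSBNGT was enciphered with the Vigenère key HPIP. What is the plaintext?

WDTYZE

Repeat the key across the ciphertext: HPIPHP
D(3)−H(7): -4≡22 → W
S(18)−P(15): 3 → D
B(1)−I(8): -7≡19 → T
N(13)−P(15): -2≡24 → Y
G(6)−H(7): -1≡25 → Z
T(19)−P(15): 4 → E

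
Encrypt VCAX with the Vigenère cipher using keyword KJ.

FLKG

Repeat the key across the message: KJKJ
V(21)+K(10): 31≡5 → F
C(2)+J(9): 11 → L
A(0)+K(10): 10 → K
X(23)+J(9): 32≡6 → G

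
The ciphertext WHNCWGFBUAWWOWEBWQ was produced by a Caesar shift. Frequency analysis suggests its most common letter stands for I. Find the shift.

The most frequent ciphertext letter is W (appears 6 times).
W is position 22; I is position 8.
Shift = 14.

14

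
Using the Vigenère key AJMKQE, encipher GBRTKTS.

Repeat the key across the message: AJMKQEA
G(6)+A(0): 6 → G
B(1)+J(9): 10 → K
R(17)+M(12): 29≡3 → D
T(19)+K(10): 29≡3 → D
K(10)+Q(16): 26≡0 → A
T(19)+E(4): 23 → X
S(18)+A(0): 18 → S

GKDDAXS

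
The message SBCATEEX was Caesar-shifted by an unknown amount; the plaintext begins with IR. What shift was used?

10

From the crib: S(18)−I(8)=10, so the shift is 10.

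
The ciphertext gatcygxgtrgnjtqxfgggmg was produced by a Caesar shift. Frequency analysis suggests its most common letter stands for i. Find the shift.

24

The most frequent ciphertext letter is g (appears 8 times).
g is position 6; i is position 8.
Shift = -2≡24.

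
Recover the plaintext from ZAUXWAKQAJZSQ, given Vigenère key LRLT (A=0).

OJJELJZXPSOZF

Repeat the key across the ciphertext: LRLTLRLTLRLTL
Z(25)−L(11): 14 → O
A(0)−R(17): -17≡9 → J
U(20)−L(11): 9 → J
X(23)−T(19): 4 → E
W(22)−L(11): 11 → L
A(0)−R(17): -17≡9 → J
K(10)−L(11): -1≡25 → Z
Q(16)−T(19): -3≡23 → X
A(0)−L(11): -11≡15 → P
J(9)−R(17): -8≡18 → S
Z(25)−L(11): 14 → O
S(18)−T(19): -1≡25 → Z
Q(16)−L(11): 5 → F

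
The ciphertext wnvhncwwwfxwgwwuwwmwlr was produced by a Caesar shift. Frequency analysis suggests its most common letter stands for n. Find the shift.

The most frequent ciphertext letter is w (appears 10 times).
w is position 22; n is position 13.
Shift = 9.

9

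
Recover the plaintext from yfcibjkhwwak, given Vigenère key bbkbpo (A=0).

xeshmvjgmvlw

Repeat the key across the ciphertext: bbkbpobbkbpo
y(24)−b(1): 23 → x
f(5)−b(1): 4 → e
c(2)−k(10): -8≡18 → s
i(8)−b(1): 7 → h
b(1)−p(15): -14≡12 → m
j(9)−o(14): -5≡21 → v
k(10)−b(1): 9 → j
h(7)−b(1): 6 → g
w(22)−k(10): 12 → m
w(22)−b(1): 21 → v
a(0)−p(15): -15≡11 → l
k(10)−o(14): -4≡22 → w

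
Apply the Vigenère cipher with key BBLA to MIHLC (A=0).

Repeat the key across the message: BBLAB
M(12)+B(1): 13 → N
I(8)+B(1): 9 → J
H(7)+L(11): 18 → S
L(11)+A(0): 11 → L
C(2)+B(1): 3 → D

NJSLD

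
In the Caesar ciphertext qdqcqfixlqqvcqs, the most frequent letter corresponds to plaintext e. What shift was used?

12

The most frequent ciphertext letter is q (appears 6 times).
q is position 16; e is position 4.
Shift = 12.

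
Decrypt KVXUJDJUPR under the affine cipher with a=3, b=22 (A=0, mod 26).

WRJINLNIPH

The inverse of 3 mod 26 is 9, since 3·9=27≡1. Apply D(y)=9·(y−22) mod 26:
K(10): 9·(10−22)=-108≡22 → W
V(21): 9·(21−22)=-9≡17 → R
X(23): 9·(23−22)=9 → J
U(20): 9·(20−22)=-18≡8 → I
J(9): 9·(9−22)=-117≡13 → N
D(3): 9·(3−22)=-171≡11 → L
J(9): 9·(9−22)=-117≡13 → N
U(20): 9·(20−22)=-18≡8 → I
P(15): 9·(15−22)=-63≡15 → P
R(17): 9·(17−22)=-45≡7 → H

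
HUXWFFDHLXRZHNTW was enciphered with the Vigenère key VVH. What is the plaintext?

MZQBKYIMECWSMSMB

Repeat the key across the ciphertext: VVHVVHVVHVVHVVHV
H(7)−V(21): -14≡12 → M
U(20)−V(21): -1≡25 → Z
X(23)−H(7): 16 → Q
W(22)−V(21): 1 → B
F(5)−V(21): -16≡10 → K
F(5)−H(7): -2≡24 → Y
D(3)−V(21): -18≡8 → I
H(7)−V(21): -14≡12 → M
L(11)−H(7): 4 → E
X(23)−V(21): 2 → C
R(17)−V(21): -4≡22 → W
Z(25)−H(7): 18 → S
H(7)−V(21): -14≡12 → M
N(13)−V(21): -8≡18 → S
T(19)−H(7): 12 → M
W(22)−V(21): 1 → B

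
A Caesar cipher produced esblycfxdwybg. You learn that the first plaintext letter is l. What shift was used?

From the crib: e(4)−l(11)=-7≡19, so the shift is 19.

19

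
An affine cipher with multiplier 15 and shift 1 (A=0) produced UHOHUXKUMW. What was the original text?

The inverse of 15 mod 26 is 7, since 15·7=105≡1. Apply D(y)=7·(y−1) mod 26:
U(20): 7·(20−1)=133≡3 → D
H(7): 7·(7−1)=42≡16 → Q
O(14): 7·(14−1)=91≡13 → N
H(7): 7·(7−1)=42≡16 → Q
U(20): 7·(20−1)=133≡3 → D
X(23): 7·(23−1)=154≡24 → Y
K(10): 7·(10−1)=63≡11 → L
U(20): 7·(20−1)=133≡3 → D
M(12): 7·(12−1)=77≡25 → Z
W(22): 7·(22−1)=147≡17 → R

DQNQDYLDZR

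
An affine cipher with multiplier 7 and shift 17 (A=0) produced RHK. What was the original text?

The inverse of 7 mod 26 is 15, since 7·15=105≡1. Apply D(y)=15·(y−17) mod 26:
R(17): 15·(17−17)=0 → A
H(7): 15·(7−17)=-150≡6 → G
K(10): 15·(10−17)=-105≡25 → Z

AGZ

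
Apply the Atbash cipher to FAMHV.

UZNSE

F(5) → U(20)
A(0) → Z(25)
M(12) → N(13)
H(7) → S(18)
V(21) → E(4)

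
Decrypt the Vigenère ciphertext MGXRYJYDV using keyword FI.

Repeat the key across the ciphertext: FIFIFIFIF
M(12)−F(5): 7 → H
G(6)−I(8): -2≡24 → Y
X(23)−F(5): 18 → S
R(17)−I(8): 9 → J
Y(24)−F(5): 19 → T
J(9)−I(8): 1 → B
Y(24)−F(5): 19 → T
D(3)−I(8): -5≡21 → V
V(21)−F(5): 16 → Q

HYSJTBTVQ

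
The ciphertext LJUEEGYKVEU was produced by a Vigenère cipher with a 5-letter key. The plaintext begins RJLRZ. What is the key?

Subtract each crib letter from the matching ciphertext letter (mod 26):
L(11)−R(17)=-6≡20 → U
J(9)−J(9)=0 → A
U(20)−L(11)=9 → J
E(4)−R(17)=-13≡13 → N
E(4)−Z(25)=-21≡5 → F

UAJNF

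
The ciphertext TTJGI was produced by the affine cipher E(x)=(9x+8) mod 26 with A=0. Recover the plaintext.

The inverse of 9 mod 26 is 3, since 9·3=27≡1. Apply D(y)=3·(y−8) mod 26:
T(19): 3·(19−8)=33≡7 → H
T(19): 3·(19−8)=33≡7 → H
J(9): 3·(9−8)=3 → D
G(6): 3·(6−8)=-6≡20 → U
I(8): 3·(8−8)=0 → A

HHDUA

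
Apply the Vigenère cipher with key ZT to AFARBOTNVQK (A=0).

ZYZKAHSGUJJ

Repeat the key across the message: ZTZTZTZTZTZ
A(0)+Z(25): 25 → Z
F(5)+T(19): 24 → Y
A(0)+Z(25): 25 → Z
R(17)+T(19): 36≡10 → K
B(1)+Z(25): 26≡0 → A
O(14)+T(19): 33≡7 → H
T(19)+Z(25): 44≡18 → S
N(13)+T(19): 32≡6 → G
V(21)+Z(25): 46≡20 → U
Q(16)+T(19): 35≡9 → J
K(10)+Z(25): 35≡9 → J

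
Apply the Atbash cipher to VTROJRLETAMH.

EGILQIOVGZNS

V(21) → E(4)
T(19) → G(6)
R(17) → I(8)
O(14) → L(11)
J(9) → Q(16)
R(17) → I(8)
L(11) → O(14)
E(4) → V(21)
T(19) → G(6)
A(0) → Z(25)
M(12) → N(13)
H(7) → S(18)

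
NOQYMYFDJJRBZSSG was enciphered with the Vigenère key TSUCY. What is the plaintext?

Repeat the key across the ciphertext: TSUCYTSUCYTSUCYT
N(13)−T(19): -6≡20 → U
O(14)−S(18): -4≡22 → W
Q(16)−U(20): -4≡22 → W
Y(24)−C(2): 22 → W
M(12)−Y(24): -12≡14 → O
Y(24)−T(19): 5 → F
F(5)−S(18): -13≡13 → N
D(3)−U(20): -17≡9 → J
J(9)−C(2): 7 → H
J(9)−Y(24): -15≡11 → L
R(17)−T(19): -2≡24 → Y
B(1)−S(18): -17≡9 → J
Z(25)−U(20): 5 → F
S(18)−C(2): 16 → Q
S(18)−Y(24): -6≡20 → U
G(6)−T(19): -13≡13 → N

UWWWOFNJHLYJFQUN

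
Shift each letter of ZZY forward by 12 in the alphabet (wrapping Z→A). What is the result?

Z(25): 25+12=37≡11 → L
Z(25): 25+12=37≡11 → L
Y(24): 24+12=36≡10 → K

LLK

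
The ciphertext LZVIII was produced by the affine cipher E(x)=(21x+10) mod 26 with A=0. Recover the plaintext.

The inverse of 21 mod 26 is 5, since 21·5=105≡1. Apply D(y)=5·(y−10) mod 26:
L(11): 5·(11−10)=5 → F
Z(25): 5·(25−10)=75≡23 → X
V(21): 5·(21−10)=55≡3 → D
I(8): 5·(8−10)=-10≡16 → Q
I(8): 5·(8−10)=-10≡16 → Q
I(8): 5·(8−10)=-10≡16 → Q

FXDQQQ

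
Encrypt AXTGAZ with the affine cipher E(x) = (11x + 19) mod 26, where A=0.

A(0): 11·0+19=19 → T
X(23): 11·23+19=272≡12 → M
T(19): 11·19+19=228≡20 → U
G(6): 11·6+19=85≡7 → H
A(0): 11·0+19=19 → T
Z(25): 11·25+19=294≡8 → I

TMUHTI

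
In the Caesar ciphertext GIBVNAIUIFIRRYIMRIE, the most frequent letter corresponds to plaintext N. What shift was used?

21

The most frequent ciphertext letter is I (appears 6 times).
I is position 8; N is position 13.
Shift = -5≡21.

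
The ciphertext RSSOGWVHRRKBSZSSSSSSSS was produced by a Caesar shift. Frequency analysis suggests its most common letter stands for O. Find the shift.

The most frequent ciphertext letter is S (appears 11 times).
S is position 18; O is position 14.
Shift = 4.

4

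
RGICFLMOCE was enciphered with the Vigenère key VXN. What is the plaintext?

Repeat the key across the ciphertext: VXNVXNVXNV
R(17)−V(21): -4≡22 → W
G(6)−X(23): -17≡9 → J
I(8)−N(13): -5≡21 → V
C(2)−V(21): -19≡7 → H
F(5)−X(23): -18≡8 → I
L(11)−N(13): -2≡24 → Y
M(12)−V(21): -9≡17 → R
O(14)−X(23): -9≡17 → R
C(2)−N(13): -11≡15 → P
E(4)−V(21): -17≡9 → J

WJVHIYRRPJ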